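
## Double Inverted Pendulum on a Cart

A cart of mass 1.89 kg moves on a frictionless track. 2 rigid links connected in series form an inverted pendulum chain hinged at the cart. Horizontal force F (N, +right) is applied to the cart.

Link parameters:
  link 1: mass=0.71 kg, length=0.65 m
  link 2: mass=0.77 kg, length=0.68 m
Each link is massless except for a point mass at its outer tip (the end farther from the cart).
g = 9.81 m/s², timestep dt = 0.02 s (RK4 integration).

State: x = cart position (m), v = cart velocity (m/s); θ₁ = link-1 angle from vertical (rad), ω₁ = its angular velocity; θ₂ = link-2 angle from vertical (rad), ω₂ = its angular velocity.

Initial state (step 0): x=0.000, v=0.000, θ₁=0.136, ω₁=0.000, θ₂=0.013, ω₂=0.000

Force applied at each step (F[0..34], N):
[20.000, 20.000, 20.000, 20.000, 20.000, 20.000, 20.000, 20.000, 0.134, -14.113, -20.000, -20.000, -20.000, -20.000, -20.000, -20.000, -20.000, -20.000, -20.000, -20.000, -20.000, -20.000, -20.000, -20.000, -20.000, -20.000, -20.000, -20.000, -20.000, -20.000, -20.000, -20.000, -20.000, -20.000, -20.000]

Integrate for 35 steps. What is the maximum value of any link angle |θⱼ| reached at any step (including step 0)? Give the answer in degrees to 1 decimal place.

Answer: 13.7°

Derivation:
apply F[0]=+20.000 → step 1: x=0.002, v=0.189, θ₁=0.134, ω₁=-0.203, θ₂=0.012, ω₂=-0.081
apply F[1]=+20.000 → step 2: x=0.008, v=0.378, θ₁=0.128, ω₁=-0.410, θ₂=0.010, ω₂=-0.160
apply F[2]=+20.000 → step 3: x=0.017, v=0.570, θ₁=0.117, ω₁=-0.625, θ₂=0.006, ω₂=-0.234
apply F[3]=+20.000 → step 4: x=0.030, v=0.764, θ₁=0.103, ω₁=-0.852, θ₂=0.000, ω₂=-0.302
apply F[4]=+20.000 → step 5: x=0.048, v=0.961, θ₁=0.083, ω₁=-1.094, θ₂=-0.006, ω₂=-0.361
apply F[5]=+20.000 → step 6: x=0.069, v=1.162, θ₁=0.059, ω₁=-1.356, θ₂=-0.014, ω₂=-0.408
apply F[6]=+20.000 → step 7: x=0.094, v=1.367, θ₁=0.029, ω₁=-1.640, θ₂=-0.022, ω₂=-0.441
apply F[7]=+20.000 → step 8: x=0.124, v=1.578, θ₁=-0.007, ω₁=-1.950, θ₂=-0.031, ω₂=-0.459
apply F[8]=+0.134 → step 9: x=0.155, v=1.582, θ₁=-0.046, ω₁=-1.963, θ₂=-0.041, ω₂=-0.464
apply F[9]=-14.113 → step 10: x=0.185, v=1.441, θ₁=-0.083, ω₁=-1.771, θ₂=-0.050, ω₂=-0.454
apply F[10]=-20.000 → step 11: x=0.212, v=1.243, θ₁=-0.116, ω₁=-1.512, θ₂=-0.059, ω₂=-0.429
apply F[11]=-20.000 → step 12: x=0.235, v=1.051, θ₁=-0.144, ω₁=-1.280, θ₂=-0.067, ω₂=-0.389
apply F[12]=-20.000 → step 13: x=0.254, v=0.864, θ₁=-0.167, ω₁=-1.071, θ₂=-0.074, ω₂=-0.336
apply F[13]=-20.000 → step 14: x=0.270, v=0.681, θ₁=-0.187, ω₁=-0.882, θ₂=-0.080, ω₂=-0.272
apply F[14]=-20.000 → step 15: x=0.282, v=0.502, θ₁=-0.203, ω₁=-0.711, θ₂=-0.085, ω₂=-0.198
apply F[15]=-20.000 → step 16: x=0.290, v=0.327, θ₁=-0.215, ω₁=-0.553, θ₂=-0.088, ω₂=-0.115
apply F[16]=-20.000 → step 17: x=0.295, v=0.153, θ₁=-0.225, ω₁=-0.407, θ₂=-0.090, ω₂=-0.026
apply F[17]=-20.000 → step 18: x=0.296, v=-0.019, θ₁=-0.232, ω₁=-0.269, θ₂=-0.089, ω₂=0.069
apply F[18]=-20.000 → step 19: x=0.294, v=-0.190, θ₁=-0.236, ω₁=-0.137, θ₂=-0.087, ω₂=0.169
apply F[19]=-20.000 → step 20: x=0.288, v=-0.360, θ₁=-0.237, ω₁=-0.009, θ₂=-0.082, ω₂=0.274
apply F[20]=-20.000 → step 21: x=0.279, v=-0.531, θ₁=-0.236, ω₁=0.117, θ₂=-0.076, ω₂=0.381
apply F[21]=-20.000 → step 22: x=0.267, v=-0.702, θ₁=-0.233, ω₁=0.244, θ₂=-0.067, ω₂=0.492
apply F[22]=-20.000 → step 23: x=0.251, v=-0.874, θ₁=-0.226, ω₁=0.373, θ₂=-0.056, ω₂=0.605
apply F[23]=-20.000 → step 24: x=0.232, v=-1.048, θ₁=-0.218, ω₁=0.508, θ₂=-0.043, ω₂=0.719
apply F[24]=-20.000 → step 25: x=0.209, v=-1.225, θ₁=-0.206, ω₁=0.649, θ₂=-0.027, ω₂=0.834
apply F[25]=-20.000 → step 26: x=0.183, v=-1.404, θ₁=-0.192, ω₁=0.800, θ₂=-0.010, ω₂=0.949
apply F[26]=-20.000 → step 27: x=0.153, v=-1.587, θ₁=-0.174, ω₁=0.963, θ₂=0.011, ω₂=1.062
apply F[27]=-20.000 → step 28: x=0.120, v=-1.774, θ₁=-0.153, ω₁=1.142, θ₂=0.033, ω₂=1.171
apply F[28]=-20.000 → step 29: x=0.082, v=-1.965, θ₁=-0.128, ω₁=1.338, θ₂=0.057, ω₂=1.275
apply F[29]=-20.000 → step 30: x=0.041, v=-2.162, θ₁=-0.099, ω₁=1.556, θ₂=0.084, ω₂=1.372
apply F[30]=-20.000 → step 31: x=-0.004, v=-2.363, θ₁=-0.066, ω₁=1.797, θ₂=0.112, ω₂=1.458
apply F[31]=-20.000 → step 32: x=-0.054, v=-2.570, θ₁=-0.027, ω₁=2.066, θ₂=0.142, ω₂=1.531
apply F[32]=-20.000 → step 33: x=-0.107, v=-2.781, θ₁=0.017, ω₁=2.362, θ₂=0.173, ω₂=1.588
apply F[33]=-20.000 → step 34: x=-0.165, v=-2.995, θ₁=0.067, ω₁=2.688, θ₂=0.206, ω₂=1.626
apply F[34]=-20.000 → step 35: x=-0.227, v=-3.210, θ₁=0.125, ω₁=3.040, θ₂=0.238, ω₂=1.645
Max |angle| over trajectory = 0.238 rad = 13.7°.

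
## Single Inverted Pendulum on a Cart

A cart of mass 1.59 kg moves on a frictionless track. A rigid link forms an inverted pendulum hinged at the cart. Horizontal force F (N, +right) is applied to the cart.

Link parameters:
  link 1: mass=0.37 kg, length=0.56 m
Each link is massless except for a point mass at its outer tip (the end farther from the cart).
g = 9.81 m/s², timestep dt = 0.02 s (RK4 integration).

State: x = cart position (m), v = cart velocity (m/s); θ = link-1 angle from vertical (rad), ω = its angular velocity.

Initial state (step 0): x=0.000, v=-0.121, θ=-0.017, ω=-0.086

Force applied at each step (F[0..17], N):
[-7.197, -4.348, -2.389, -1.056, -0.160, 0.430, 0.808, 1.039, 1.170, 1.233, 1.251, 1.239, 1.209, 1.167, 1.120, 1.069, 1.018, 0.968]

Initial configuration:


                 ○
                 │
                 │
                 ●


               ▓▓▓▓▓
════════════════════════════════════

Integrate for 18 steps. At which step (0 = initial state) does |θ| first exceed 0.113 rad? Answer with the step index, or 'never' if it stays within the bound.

Answer: never

Derivation:
apply F[0]=-7.197 → step 1: x=-0.003, v=-0.211, θ=-0.017, ω=0.068
apply F[1]=-4.348 → step 2: x=-0.008, v=-0.265, θ=-0.015, ω=0.159
apply F[2]=-2.389 → step 3: x=-0.014, v=-0.294, θ=-0.011, ω=0.207
apply F[3]=-1.056 → step 4: x=-0.020, v=-0.307, θ=-0.007, ω=0.227
apply F[4]=-0.160 → step 5: x=-0.026, v=-0.309, θ=-0.002, ω=0.228
apply F[5]=+0.430 → step 6: x=-0.032, v=-0.303, θ=0.002, ω=0.218
apply F[6]=+0.808 → step 7: x=-0.038, v=-0.293, θ=0.006, ω=0.202
apply F[7]=+1.039 → step 8: x=-0.044, v=-0.281, θ=0.010, ω=0.182
apply F[8]=+1.170 → step 9: x=-0.049, v=-0.267, θ=0.014, ω=0.161
apply F[9]=+1.233 → step 10: x=-0.054, v=-0.252, θ=0.017, ω=0.140
apply F[10]=+1.251 → step 11: x=-0.059, v=-0.237, θ=0.019, ω=0.120
apply F[11]=+1.239 → step 12: x=-0.064, v=-0.222, θ=0.021, ω=0.101
apply F[12]=+1.209 → step 13: x=-0.068, v=-0.208, θ=0.023, ω=0.083
apply F[13]=+1.167 → step 14: x=-0.072, v=-0.194, θ=0.025, ω=0.067
apply F[14]=+1.120 → step 15: x=-0.076, v=-0.181, θ=0.026, ω=0.053
apply F[15]=+1.069 → step 16: x=-0.079, v=-0.169, θ=0.027, ω=0.040
apply F[16]=+1.018 → step 17: x=-0.083, v=-0.158, θ=0.028, ω=0.029
apply F[17]=+0.968 → step 18: x=-0.086, v=-0.147, θ=0.028, ω=0.019
max |θ| = 0.028 ≤ 0.113 over all 19 states.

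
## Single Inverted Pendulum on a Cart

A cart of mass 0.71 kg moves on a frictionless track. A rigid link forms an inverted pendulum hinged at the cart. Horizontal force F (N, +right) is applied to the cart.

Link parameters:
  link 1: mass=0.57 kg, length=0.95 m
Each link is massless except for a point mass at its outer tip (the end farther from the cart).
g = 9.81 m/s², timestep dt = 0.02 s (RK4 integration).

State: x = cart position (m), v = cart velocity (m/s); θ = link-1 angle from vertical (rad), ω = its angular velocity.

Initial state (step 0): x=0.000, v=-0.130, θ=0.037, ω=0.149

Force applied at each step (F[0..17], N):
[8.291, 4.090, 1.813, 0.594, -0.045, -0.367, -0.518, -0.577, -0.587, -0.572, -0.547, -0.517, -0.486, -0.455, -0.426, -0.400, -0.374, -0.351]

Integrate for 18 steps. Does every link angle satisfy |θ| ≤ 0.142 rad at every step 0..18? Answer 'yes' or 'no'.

Answer: yes

Derivation:
apply F[0]=+8.291 → step 1: x=-0.000, v=0.097, θ=0.038, ω=-0.082
apply F[1]=+4.090 → step 2: x=0.003, v=0.207, θ=0.035, ω=-0.190
apply F[2]=+1.813 → step 3: x=0.007, v=0.253, θ=0.031, ω=-0.231
apply F[3]=+0.594 → step 4: x=0.012, v=0.265, θ=0.026, ω=-0.238
apply F[4]=-0.045 → step 5: x=0.018, v=0.260, θ=0.021, ω=-0.228
apply F[5]=-0.367 → step 6: x=0.023, v=0.247, θ=0.017, ω=-0.210
apply F[6]=-0.518 → step 7: x=0.028, v=0.230, θ=0.013, ω=-0.189
apply F[7]=-0.577 → step 8: x=0.032, v=0.212, θ=0.009, ω=-0.168
apply F[8]=-0.587 → step 9: x=0.036, v=0.194, θ=0.006, ω=-0.148
apply F[9]=-0.572 → step 10: x=0.040, v=0.177, θ=0.004, ω=-0.129
apply F[10]=-0.547 → step 11: x=0.043, v=0.161, θ=0.001, ω=-0.112
apply F[11]=-0.517 → step 12: x=0.046, v=0.147, θ=-0.001, ω=-0.097
apply F[12]=-0.486 → step 13: x=0.049, v=0.133, θ=-0.003, ω=-0.083
apply F[13]=-0.455 → step 14: x=0.052, v=0.121, θ=-0.004, ω=-0.071
apply F[14]=-0.426 → step 15: x=0.054, v=0.110, θ=-0.006, ω=-0.060
apply F[15]=-0.400 → step 16: x=0.056, v=0.099, θ=-0.007, ω=-0.050
apply F[16]=-0.374 → step 17: x=0.058, v=0.090, θ=-0.008, ω=-0.042
apply F[17]=-0.351 → step 18: x=0.060, v=0.081, θ=-0.008, ω=-0.035
Max |angle| over trajectory = 0.038 rad; bound = 0.142 → within bound.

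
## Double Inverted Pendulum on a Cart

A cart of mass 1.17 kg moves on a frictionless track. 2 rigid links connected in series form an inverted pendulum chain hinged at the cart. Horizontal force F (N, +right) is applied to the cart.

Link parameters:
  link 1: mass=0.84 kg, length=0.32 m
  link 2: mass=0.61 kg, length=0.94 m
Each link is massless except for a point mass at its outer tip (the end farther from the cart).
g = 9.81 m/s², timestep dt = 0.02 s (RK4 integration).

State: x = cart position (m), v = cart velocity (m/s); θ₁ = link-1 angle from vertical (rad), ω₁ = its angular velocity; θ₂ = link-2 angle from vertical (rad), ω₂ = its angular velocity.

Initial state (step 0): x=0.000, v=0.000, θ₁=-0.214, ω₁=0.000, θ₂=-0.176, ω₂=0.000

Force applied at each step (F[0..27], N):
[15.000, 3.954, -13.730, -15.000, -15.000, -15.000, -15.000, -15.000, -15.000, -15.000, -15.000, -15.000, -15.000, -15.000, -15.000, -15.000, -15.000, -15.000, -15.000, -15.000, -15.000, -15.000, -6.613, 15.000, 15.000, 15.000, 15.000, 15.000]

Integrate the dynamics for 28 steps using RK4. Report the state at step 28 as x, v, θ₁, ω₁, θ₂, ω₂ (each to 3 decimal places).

apply F[0]=+15.000 → step 1: x=0.003, v=0.290, θ₁=-0.224, ω₁=-1.030, θ₂=-0.176, ω₂=0.010
apply F[1]=+3.954 → step 2: x=0.010, v=0.402, θ₁=-0.250, ω₁=-1.535, θ₂=-0.176, ω₂=0.027
apply F[2]=-13.730 → step 3: x=0.016, v=0.238, θ₁=-0.278, ω₁=-1.244, θ₂=-0.175, ω₂=0.062
apply F[3]=-15.000 → step 4: x=0.019, v=0.063, θ₁=-0.299, ω₁=-0.951, θ₂=-0.173, ω₂=0.110
apply F[4]=-15.000 → step 5: x=0.019, v=-0.107, θ₁=-0.316, ω₁=-0.703, θ₂=-0.170, ω₂=0.168
apply F[5]=-15.000 → step 6: x=0.015, v=-0.273, θ₁=-0.328, ω₁=-0.486, θ₂=-0.166, ω₂=0.233
apply F[6]=-15.000 → step 7: x=0.008, v=-0.435, θ₁=-0.336, ω₁=-0.292, θ₂=-0.161, ω₂=0.305
apply F[7]=-15.000 → step 8: x=-0.002, v=-0.596, θ₁=-0.340, ω₁=-0.113, θ₂=-0.154, ω₂=0.381
apply F[8]=-15.000 → step 9: x=-0.016, v=-0.757, θ₁=-0.340, ω₁=0.060, θ₂=-0.146, ω₂=0.461
apply F[9]=-15.000 → step 10: x=-0.033, v=-0.919, θ₁=-0.337, ω₁=0.233, θ₂=-0.135, ω₂=0.545
apply F[10]=-15.000 → step 11: x=-0.053, v=-1.082, θ₁=-0.331, ω₁=0.413, θ₂=-0.124, ω₂=0.630
apply F[11]=-15.000 → step 12: x=-0.076, v=-1.248, θ₁=-0.321, ω₁=0.607, θ₂=-0.110, ω₂=0.716
apply F[12]=-15.000 → step 13: x=-0.103, v=-1.419, θ₁=-0.306, ω₁=0.823, θ₂=-0.095, ω₂=0.803
apply F[13]=-15.000 → step 14: x=-0.133, v=-1.595, θ₁=-0.287, ω₁=1.072, θ₂=-0.078, ω₂=0.887
apply F[14]=-15.000 → step 15: x=-0.167, v=-1.779, θ₁=-0.263, ω₁=1.362, θ₂=-0.060, ω₂=0.969
apply F[15]=-15.000 → step 16: x=-0.204, v=-1.972, θ₁=-0.233, ω₁=1.709, θ₂=-0.039, ω₂=1.044
apply F[16]=-15.000 → step 17: x=-0.245, v=-2.176, θ₁=-0.194, ω₁=2.126, θ₂=-0.018, ω₂=1.111
apply F[17]=-15.000 → step 18: x=-0.291, v=-2.394, θ₁=-0.147, ω₁=2.632, θ₂=0.005, ω₂=1.166
apply F[18]=-15.000 → step 19: x=-0.341, v=-2.628, θ₁=-0.088, ω₁=3.242, θ₂=0.029, ω₂=1.204
apply F[19]=-15.000 → step 20: x=-0.396, v=-2.876, θ₁=-0.016, ω₁=3.963, θ₂=0.053, ω₂=1.224
apply F[20]=-15.000 → step 21: x=-0.456, v=-3.134, θ₁=0.071, ω₁=4.779, θ₂=0.077, ω₂=1.229
apply F[21]=-15.000 → step 22: x=-0.522, v=-3.386, θ₁=0.175, ω₁=5.632, θ₂=0.102, ω₂=1.231
apply F[22]=-6.613 → step 23: x=-0.590, v=-3.481, θ₁=0.292, ω₁=6.041, θ₂=0.127, ω₂=1.245
apply F[23]=+15.000 → step 24: x=-0.658, v=-3.242, θ₁=0.407, ω₁=5.560, θ₂=0.152, ω₂=1.229
apply F[24]=+15.000 → step 25: x=-0.720, v=-3.024, θ₁=0.515, ω₁=5.259, θ₂=0.176, ω₂=1.191
apply F[25]=+15.000 → step 26: x=-0.779, v=-2.824, θ₁=0.619, ω₁=5.112, θ₂=0.199, ω₂=1.134
apply F[26]=+15.000 → step 27: x=-0.833, v=-2.633, θ₁=0.721, ω₁=5.089, θ₂=0.221, ω₂=1.065
apply F[27]=+15.000 → step 28: x=-0.884, v=-2.446, θ₁=0.823, ω₁=5.165, θ₂=0.242, ω₂=0.989

Answer: x=-0.884, v=-2.446, θ₁=0.823, ω₁=5.165, θ₂=0.242, ω₂=0.989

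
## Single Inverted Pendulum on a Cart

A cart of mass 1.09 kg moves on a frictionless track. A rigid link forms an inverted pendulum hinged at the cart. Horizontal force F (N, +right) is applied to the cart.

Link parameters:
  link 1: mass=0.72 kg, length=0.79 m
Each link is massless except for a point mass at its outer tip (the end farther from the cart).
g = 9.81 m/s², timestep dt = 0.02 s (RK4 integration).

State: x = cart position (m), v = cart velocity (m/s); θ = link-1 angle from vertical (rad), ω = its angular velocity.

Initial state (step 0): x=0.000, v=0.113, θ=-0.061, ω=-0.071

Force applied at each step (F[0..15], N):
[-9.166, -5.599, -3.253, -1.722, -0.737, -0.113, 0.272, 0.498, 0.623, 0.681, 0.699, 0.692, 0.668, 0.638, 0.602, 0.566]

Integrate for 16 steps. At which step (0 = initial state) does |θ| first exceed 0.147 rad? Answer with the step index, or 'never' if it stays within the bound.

apply F[0]=-9.166 → step 1: x=0.001, v=-0.047, θ=-0.061, ω=0.116
apply F[1]=-5.599 → step 2: x=-0.001, v=-0.142, θ=-0.057, ω=0.221
apply F[2]=-3.253 → step 3: x=-0.005, v=-0.194, θ=-0.052, ω=0.274
apply F[3]=-1.722 → step 4: x=-0.009, v=-0.220, θ=-0.047, ω=0.294
apply F[4]=-0.737 → step 5: x=-0.013, v=-0.227, θ=-0.041, ω=0.293
apply F[5]=-0.113 → step 6: x=-0.018, v=-0.225, θ=-0.035, ω=0.280
apply F[6]=+0.272 → step 7: x=-0.022, v=-0.216, θ=-0.030, ω=0.260
apply F[7]=+0.498 → step 8: x=-0.026, v=-0.203, θ=-0.025, ω=0.237
apply F[8]=+0.623 → step 9: x=-0.030, v=-0.189, θ=-0.020, ω=0.214
apply F[9]=+0.681 → step 10: x=-0.034, v=-0.174, θ=-0.016, ω=0.191
apply F[10]=+0.699 → step 11: x=-0.037, v=-0.159, θ=-0.012, ω=0.168
apply F[11]=+0.692 → step 12: x=-0.040, v=-0.145, θ=-0.009, ω=0.148
apply F[12]=+0.668 → step 13: x=-0.043, v=-0.132, θ=-0.007, ω=0.129
apply F[13]=+0.638 → step 14: x=-0.045, v=-0.119, θ=-0.004, ω=0.112
apply F[14]=+0.602 → step 15: x=-0.048, v=-0.108, θ=-0.002, ω=0.097
apply F[15]=+0.566 → step 16: x=-0.050, v=-0.097, θ=-0.000, ω=0.083
max |θ| = 0.061 ≤ 0.147 over all 17 states.

Answer: never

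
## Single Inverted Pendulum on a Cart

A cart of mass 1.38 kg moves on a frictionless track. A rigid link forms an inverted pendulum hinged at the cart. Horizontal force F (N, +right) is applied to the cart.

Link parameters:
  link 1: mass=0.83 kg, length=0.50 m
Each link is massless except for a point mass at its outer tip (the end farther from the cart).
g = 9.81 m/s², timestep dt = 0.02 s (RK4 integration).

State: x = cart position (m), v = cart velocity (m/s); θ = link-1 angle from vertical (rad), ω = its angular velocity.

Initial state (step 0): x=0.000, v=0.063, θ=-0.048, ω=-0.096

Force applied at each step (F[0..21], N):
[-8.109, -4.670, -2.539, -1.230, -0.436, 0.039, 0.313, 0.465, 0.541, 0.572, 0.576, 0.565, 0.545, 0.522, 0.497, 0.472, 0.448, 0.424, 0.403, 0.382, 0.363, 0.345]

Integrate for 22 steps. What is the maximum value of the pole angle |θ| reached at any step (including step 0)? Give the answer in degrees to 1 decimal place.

Answer: 2.8°

Derivation:
apply F[0]=-8.109 → step 1: x=0.000, v=-0.049, θ=-0.048, ω=0.108
apply F[1]=-4.670 → step 2: x=-0.001, v=-0.111, θ=-0.045, ω=0.214
apply F[2]=-2.539 → step 3: x=-0.004, v=-0.143, θ=-0.040, ω=0.261
apply F[3]=-1.230 → step 4: x=-0.007, v=-0.156, θ=-0.035, ω=0.273
apply F[4]=-0.436 → step 5: x=-0.010, v=-0.159, θ=-0.029, ω=0.266
apply F[5]=+0.039 → step 6: x=-0.013, v=-0.155, θ=-0.024, ω=0.248
apply F[6]=+0.313 → step 7: x=-0.016, v=-0.148, θ=-0.019, ω=0.225
apply F[7]=+0.465 → step 8: x=-0.019, v=-0.139, θ=-0.015, ω=0.201
apply F[8]=+0.541 → step 9: x=-0.022, v=-0.130, θ=-0.011, ω=0.177
apply F[9]=+0.572 → step 10: x=-0.024, v=-0.120, θ=-0.008, ω=0.155
apply F[10]=+0.576 → step 11: x=-0.027, v=-0.111, θ=-0.005, ω=0.134
apply F[11]=+0.565 → step 12: x=-0.029, v=-0.103, θ=-0.003, ω=0.115
apply F[12]=+0.545 → step 13: x=-0.031, v=-0.094, θ=-0.000, ω=0.098
apply F[13]=+0.522 → step 14: x=-0.033, v=-0.087, θ=0.001, ω=0.083
apply F[14]=+0.497 → step 15: x=-0.034, v=-0.080, θ=0.003, ω=0.070
apply F[15]=+0.472 → step 16: x=-0.036, v=-0.074, θ=0.004, ω=0.059
apply F[16]=+0.448 → step 17: x=-0.037, v=-0.068, θ=0.005, ω=0.049
apply F[17]=+0.424 → step 18: x=-0.038, v=-0.062, θ=0.006, ω=0.040
apply F[18]=+0.403 → step 19: x=-0.040, v=-0.057, θ=0.007, ω=0.033
apply F[19]=+0.382 → step 20: x=-0.041, v=-0.052, θ=0.007, ω=0.026
apply F[20]=+0.363 → step 21: x=-0.042, v=-0.048, θ=0.008, ω=0.020
apply F[21]=+0.345 → step 22: x=-0.043, v=-0.044, θ=0.008, ω=0.015
Max |angle| over trajectory = 0.048 rad = 2.8°.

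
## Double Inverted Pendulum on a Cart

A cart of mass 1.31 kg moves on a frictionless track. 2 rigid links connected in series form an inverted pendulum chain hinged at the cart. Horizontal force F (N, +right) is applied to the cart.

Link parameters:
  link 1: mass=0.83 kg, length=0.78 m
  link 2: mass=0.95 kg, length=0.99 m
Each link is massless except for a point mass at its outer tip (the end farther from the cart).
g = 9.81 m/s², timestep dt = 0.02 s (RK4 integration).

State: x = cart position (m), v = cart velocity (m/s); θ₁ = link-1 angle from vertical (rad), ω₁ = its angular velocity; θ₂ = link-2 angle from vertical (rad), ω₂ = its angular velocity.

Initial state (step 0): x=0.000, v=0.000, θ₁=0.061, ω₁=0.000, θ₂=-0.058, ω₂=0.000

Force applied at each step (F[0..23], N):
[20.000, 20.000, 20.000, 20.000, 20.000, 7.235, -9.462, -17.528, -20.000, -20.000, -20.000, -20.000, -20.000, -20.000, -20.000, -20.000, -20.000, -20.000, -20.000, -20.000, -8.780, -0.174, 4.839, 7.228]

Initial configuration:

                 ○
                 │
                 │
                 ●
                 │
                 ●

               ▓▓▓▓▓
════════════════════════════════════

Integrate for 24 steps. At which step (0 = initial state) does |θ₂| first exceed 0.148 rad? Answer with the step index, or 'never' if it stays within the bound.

Answer: never

Derivation:
apply F[0]=+20.000 → step 1: x=0.003, v=0.288, θ₁=0.058, ω₁=-0.318, θ₂=-0.059, ω₂=-0.053
apply F[1]=+20.000 → step 2: x=0.012, v=0.579, θ₁=0.048, ω₁=-0.643, θ₂=-0.060, ω₂=-0.103
apply F[2]=+20.000 → step 3: x=0.026, v=0.873, θ₁=0.032, ω₁=-0.981, θ₂=-0.063, ω₂=-0.146
apply F[3]=+20.000 → step 4: x=0.047, v=1.173, θ₁=0.009, ω₁=-1.338, θ₂=-0.066, ω₂=-0.180
apply F[4]=+20.000 → step 5: x=0.073, v=1.480, θ₁=-0.022, ω₁=-1.718, θ₂=-0.070, ω₂=-0.201
apply F[5]=+7.235 → step 6: x=0.104, v=1.598, θ₁=-0.057, ω₁=-1.872, θ₂=-0.074, ω₂=-0.211
apply F[6]=-9.462 → step 7: x=0.134, v=1.469, θ₁=-0.093, ω₁=-1.727, θ₂=-0.078, ω₂=-0.211
apply F[7]=-17.528 → step 8: x=0.161, v=1.229, θ₁=-0.125, ω₁=-1.456, θ₂=-0.082, ω₂=-0.199
apply F[8]=-20.000 → step 9: x=0.183, v=0.962, θ₁=-0.151, ω₁=-1.168, θ₂=-0.086, ω₂=-0.175
apply F[9]=-20.000 → step 10: x=0.200, v=0.704, θ₁=-0.172, ω₁=-0.906, θ₂=-0.089, ω₂=-0.140
apply F[10]=-20.000 → step 11: x=0.212, v=0.454, θ₁=-0.188, ω₁=-0.665, θ₂=-0.092, ω₂=-0.096
apply F[11]=-20.000 → step 12: x=0.218, v=0.209, θ₁=-0.199, ω₁=-0.440, θ₂=-0.093, ω₂=-0.045
apply F[12]=-20.000 → step 13: x=0.220, v=-0.032, θ₁=-0.205, ω₁=-0.225, θ₂=-0.093, ω₂=0.011
apply F[13]=-20.000 → step 14: x=0.217, v=-0.271, θ₁=-0.208, ω₁=-0.016, θ₂=-0.092, ω₂=0.069
apply F[14]=-20.000 → step 15: x=0.209, v=-0.510, θ₁=-0.206, ω₁=0.192, θ₂=-0.091, ω₂=0.128
apply F[15]=-20.000 → step 16: x=0.196, v=-0.751, θ₁=-0.200, ω₁=0.404, θ₂=-0.087, ω₂=0.187
apply F[16]=-20.000 → step 17: x=0.179, v=-0.995, θ₁=-0.190, ω₁=0.625, θ₂=-0.083, ω₂=0.242
apply F[17]=-20.000 → step 18: x=0.157, v=-1.244, θ₁=-0.175, ω₁=0.860, θ₂=-0.078, ω₂=0.292
apply F[18]=-20.000 → step 19: x=0.129, v=-1.501, θ₁=-0.155, ω₁=1.114, θ₂=-0.071, ω₂=0.335
apply F[19]=-20.000 → step 20: x=0.097, v=-1.766, θ₁=-0.130, ω₁=1.393, θ₂=-0.064, ω₂=0.368
apply F[20]=-8.780 → step 21: x=0.060, v=-1.873, θ₁=-0.102, ω₁=1.486, θ₂=-0.057, ω₂=0.389
apply F[21]=-0.174 → step 22: x=0.023, v=-1.857, θ₁=-0.072, ω₁=1.436, θ₂=-0.049, ω₂=0.401
apply F[22]=+4.839 → step 23: x=-0.013, v=-1.771, θ₁=-0.045, ω₁=1.307, θ₂=-0.041, ω₂=0.405
apply F[23]=+7.228 → step 24: x=-0.048, v=-1.653, θ₁=-0.020, ω₁=1.149, θ₂=-0.033, ω₂=0.404
max |θ₂| = 0.093 ≤ 0.148 over all 25 states.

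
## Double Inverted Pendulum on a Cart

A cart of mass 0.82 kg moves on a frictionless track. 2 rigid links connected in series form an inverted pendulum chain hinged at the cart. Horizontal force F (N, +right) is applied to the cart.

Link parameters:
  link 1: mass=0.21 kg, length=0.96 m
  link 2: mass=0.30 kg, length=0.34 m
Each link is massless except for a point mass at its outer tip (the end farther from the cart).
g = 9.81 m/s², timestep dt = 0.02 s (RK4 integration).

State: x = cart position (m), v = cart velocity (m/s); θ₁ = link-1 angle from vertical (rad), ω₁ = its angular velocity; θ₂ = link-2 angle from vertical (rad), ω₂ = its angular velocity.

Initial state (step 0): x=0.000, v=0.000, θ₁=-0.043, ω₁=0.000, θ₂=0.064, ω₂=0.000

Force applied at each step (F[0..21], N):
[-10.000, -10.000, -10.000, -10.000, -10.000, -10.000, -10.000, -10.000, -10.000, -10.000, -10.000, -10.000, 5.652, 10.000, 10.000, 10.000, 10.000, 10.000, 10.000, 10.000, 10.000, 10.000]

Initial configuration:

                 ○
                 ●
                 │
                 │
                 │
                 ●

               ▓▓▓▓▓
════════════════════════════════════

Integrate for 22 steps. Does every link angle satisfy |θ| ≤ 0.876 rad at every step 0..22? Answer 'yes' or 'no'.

Answer: yes

Derivation:
apply F[0]=-10.000 → step 1: x=-0.002, v=-0.239, θ₁=-0.041, ω₁=0.208, θ₂=0.066, ω₂=0.154
apply F[1]=-10.000 → step 2: x=-0.010, v=-0.478, θ₁=-0.035, ω₁=0.418, θ₂=0.070, ω₂=0.305
apply F[2]=-10.000 → step 3: x=-0.022, v=-0.718, θ₁=-0.024, ω₁=0.632, θ₂=0.078, ω₂=0.448
apply F[3]=-10.000 → step 4: x=-0.038, v=-0.960, θ₁=-0.009, ω₁=0.853, θ₂=0.088, ω₂=0.581
apply F[4]=-10.000 → step 5: x=-0.060, v=-1.204, θ₁=0.010, ω₁=1.083, θ₂=0.101, ω₂=0.698
apply F[5]=-10.000 → step 6: x=-0.086, v=-1.450, θ₁=0.034, ω₁=1.324, θ₂=0.116, ω₂=0.796
apply F[6]=-10.000 → step 7: x=-0.118, v=-1.698, θ₁=0.063, ω₁=1.576, θ₂=0.133, ω₂=0.872
apply F[7]=-10.000 → step 8: x=-0.154, v=-1.947, θ₁=0.097, ω₁=1.841, θ₂=0.151, ω₂=0.923
apply F[8]=-10.000 → step 9: x=-0.196, v=-2.198, θ₁=0.137, ω₁=2.118, θ₂=0.169, ω₂=0.951
apply F[9]=-10.000 → step 10: x=-0.242, v=-2.447, θ₁=0.182, ω₁=2.405, θ₂=0.188, ω₂=0.959
apply F[10]=-10.000 → step 11: x=-0.294, v=-2.692, θ₁=0.233, ω₁=2.697, θ₂=0.208, ω₂=0.959
apply F[11]=-10.000 → step 12: x=-0.350, v=-2.931, θ₁=0.290, ω₁=2.987, θ₂=0.227, ω₂=0.969
apply F[12]=+5.652 → step 13: x=-0.407, v=-2.804, θ₁=0.349, ω₁=2.932, θ₂=0.246, ω₂=0.937
apply F[13]=+10.000 → step 14: x=-0.461, v=-2.583, θ₁=0.406, ω₁=2.812, θ₂=0.264, ω₂=0.849
apply F[14]=+10.000 → step 15: x=-0.511, v=-2.369, θ₁=0.462, ω₁=2.722, θ₂=0.280, ω₂=0.717
apply F[15]=+10.000 → step 16: x=-0.556, v=-2.161, θ₁=0.515, ω₁=2.663, θ₂=0.292, ω₂=0.540
apply F[16]=+10.000 → step 17: x=-0.597, v=-1.958, θ₁=0.568, ω₁=2.631, θ₂=0.301, ω₂=0.319
apply F[17]=+10.000 → step 18: x=-0.634, v=-1.758, θ₁=0.621, ω₁=2.625, θ₂=0.305, ω₂=0.059
apply F[18]=+10.000 → step 19: x=-0.667, v=-1.560, θ₁=0.673, ω₁=2.642, θ₂=0.303, ω₂=-0.236
apply F[19]=+10.000 → step 20: x=-0.697, v=-1.363, θ₁=0.727, ω₁=2.678, θ₂=0.295, ω₂=-0.558
apply F[20]=+10.000 → step 21: x=-0.722, v=-1.164, θ₁=0.781, ω₁=2.729, θ₂=0.281, ω₂=-0.898
apply F[21]=+10.000 → step 22: x=-0.743, v=-0.963, θ₁=0.836, ω₁=2.792, θ₂=0.259, ω₂=-1.246
Max |angle| over trajectory = 0.836 rad; bound = 0.876 → within bound.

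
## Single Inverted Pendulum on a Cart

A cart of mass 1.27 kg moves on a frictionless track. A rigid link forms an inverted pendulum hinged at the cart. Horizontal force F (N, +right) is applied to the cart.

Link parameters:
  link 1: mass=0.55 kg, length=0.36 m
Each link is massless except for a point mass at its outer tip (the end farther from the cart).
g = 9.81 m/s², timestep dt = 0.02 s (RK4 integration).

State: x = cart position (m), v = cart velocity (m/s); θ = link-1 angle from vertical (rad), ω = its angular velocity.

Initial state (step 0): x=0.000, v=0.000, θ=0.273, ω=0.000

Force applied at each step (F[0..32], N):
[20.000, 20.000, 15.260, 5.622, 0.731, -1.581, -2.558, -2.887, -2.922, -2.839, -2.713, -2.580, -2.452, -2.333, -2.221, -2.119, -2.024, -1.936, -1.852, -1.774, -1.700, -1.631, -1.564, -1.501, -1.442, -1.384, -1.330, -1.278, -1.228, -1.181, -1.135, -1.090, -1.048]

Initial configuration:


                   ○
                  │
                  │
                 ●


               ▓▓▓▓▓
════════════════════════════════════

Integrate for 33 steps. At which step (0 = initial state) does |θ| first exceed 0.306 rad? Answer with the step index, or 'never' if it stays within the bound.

apply F[0]=+20.000 → step 1: x=0.003, v=0.284, θ=0.267, ω=-0.615
apply F[1]=+20.000 → step 2: x=0.011, v=0.571, θ=0.248, ω=-1.245
apply F[2]=+15.260 → step 3: x=0.025, v=0.788, θ=0.219, ω=-1.707
apply F[3]=+5.622 → step 4: x=0.041, v=0.861, θ=0.184, ω=-1.795
apply F[4]=+0.731 → step 5: x=0.059, v=0.860, θ=0.149, ω=-1.703
apply F[5]=-1.581 → step 6: x=0.076, v=0.826, θ=0.117, ω=-1.535
apply F[6]=-2.558 → step 7: x=0.092, v=0.778, θ=0.088, ω=-1.347
apply F[7]=-2.887 → step 8: x=0.107, v=0.726, θ=0.063, ω=-1.164
apply F[8]=-2.922 → step 9: x=0.121, v=0.676, θ=0.041, ω=-0.997
apply F[9]=-2.839 → step 10: x=0.134, v=0.629, θ=0.023, ω=-0.848
apply F[10]=-2.713 → step 11: x=0.146, v=0.585, θ=0.007, ω=-0.718
apply F[11]=-2.580 → step 12: x=0.157, v=0.544, θ=-0.006, ω=-0.605
apply F[12]=-2.452 → step 13: x=0.168, v=0.507, θ=-0.017, ω=-0.507
apply F[13]=-2.333 → step 14: x=0.177, v=0.472, θ=-0.027, ω=-0.423
apply F[14]=-2.221 → step 15: x=0.186, v=0.439, θ=-0.034, ω=-0.349
apply F[15]=-2.119 → step 16: x=0.195, v=0.409, θ=-0.041, ω=-0.286
apply F[16]=-2.024 → step 17: x=0.203, v=0.381, θ=-0.046, ω=-0.231
apply F[17]=-1.936 → step 18: x=0.210, v=0.355, θ=-0.050, ω=-0.184
apply F[18]=-1.852 → step 19: x=0.217, v=0.330, θ=-0.053, ω=-0.144
apply F[19]=-1.774 → step 20: x=0.223, v=0.307, θ=-0.056, ω=-0.109
apply F[20]=-1.700 → step 21: x=0.229, v=0.285, θ=-0.058, ω=-0.079
apply F[21]=-1.631 → step 22: x=0.235, v=0.264, θ=-0.059, ω=-0.053
apply F[22]=-1.564 → step 23: x=0.240, v=0.244, θ=-0.060, ω=-0.031
apply F[23]=-1.501 → step 24: x=0.245, v=0.226, θ=-0.060, ω=-0.013
apply F[24]=-1.442 → step 25: x=0.249, v=0.208, θ=-0.060, ω=0.003
apply F[25]=-1.384 → step 26: x=0.253, v=0.192, θ=-0.060, ω=0.017
apply F[26]=-1.330 → step 27: x=0.257, v=0.176, θ=-0.060, ω=0.028
apply F[27]=-1.278 → step 28: x=0.260, v=0.161, θ=-0.059, ω=0.037
apply F[28]=-1.228 → step 29: x=0.263, v=0.146, θ=-0.058, ω=0.045
apply F[29]=-1.181 → step 30: x=0.266, v=0.133, θ=-0.057, ω=0.052
apply F[30]=-1.135 → step 31: x=0.268, v=0.120, θ=-0.056, ω=0.057
apply F[31]=-1.090 → step 32: x=0.271, v=0.107, θ=-0.055, ω=0.061
apply F[32]=-1.048 → step 33: x=0.273, v=0.095, θ=-0.054, ω=0.065
max |θ| = 0.273 ≤ 0.306 over all 34 states.

Answer: never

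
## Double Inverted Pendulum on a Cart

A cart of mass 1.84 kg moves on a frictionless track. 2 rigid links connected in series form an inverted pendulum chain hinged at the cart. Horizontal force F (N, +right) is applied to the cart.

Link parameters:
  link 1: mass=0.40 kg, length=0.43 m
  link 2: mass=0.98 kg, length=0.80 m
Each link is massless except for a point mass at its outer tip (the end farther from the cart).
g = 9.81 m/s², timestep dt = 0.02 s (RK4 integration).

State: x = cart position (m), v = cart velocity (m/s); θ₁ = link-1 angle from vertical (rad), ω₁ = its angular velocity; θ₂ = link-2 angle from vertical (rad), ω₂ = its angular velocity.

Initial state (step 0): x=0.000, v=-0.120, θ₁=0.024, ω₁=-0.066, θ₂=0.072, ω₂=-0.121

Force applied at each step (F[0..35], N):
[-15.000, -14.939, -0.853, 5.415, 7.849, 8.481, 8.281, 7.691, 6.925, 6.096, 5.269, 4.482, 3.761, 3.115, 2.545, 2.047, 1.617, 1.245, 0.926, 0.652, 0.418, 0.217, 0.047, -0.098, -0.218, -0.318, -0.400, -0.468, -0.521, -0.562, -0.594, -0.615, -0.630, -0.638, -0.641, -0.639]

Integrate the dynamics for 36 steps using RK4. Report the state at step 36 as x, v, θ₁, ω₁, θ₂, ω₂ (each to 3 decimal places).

apply F[0]=-15.000 → step 1: x=-0.004, v=-0.287, θ₁=0.026, ω₁=0.282, θ₂=0.070, ω₂=-0.083
apply F[1]=-14.939 → step 2: x=-0.011, v=-0.453, θ₁=0.035, ω₁=0.641, θ₂=0.069, ω₂=-0.051
apply F[2]=-0.853 → step 3: x=-0.021, v=-0.468, θ₁=0.048, ω₁=0.667, θ₂=0.068, ω₂=-0.029
apply F[3]=+5.415 → step 4: x=-0.030, v=-0.418, θ₁=0.061, ω₁=0.559, θ₂=0.067, ω₂=-0.018
apply F[4]=+7.849 → step 5: x=-0.037, v=-0.342, θ₁=0.070, ω₁=0.412, θ₂=0.067, ω₂=-0.017
apply F[5]=+8.481 → step 6: x=-0.043, v=-0.261, θ₁=0.077, ω₁=0.266, θ₂=0.067, ω₂=-0.023
apply F[6]=+8.281 → step 7: x=-0.048, v=-0.183, θ₁=0.081, ω₁=0.136, θ₂=0.066, ω₂=-0.034
apply F[7]=+7.691 → step 8: x=-0.051, v=-0.112, θ₁=0.083, ω₁=0.027, θ₂=0.065, ω₂=-0.049
apply F[8]=+6.925 → step 9: x=-0.052, v=-0.049, θ₁=0.082, ω₁=-0.060, θ₂=0.064, ω₂=-0.064
apply F[9]=+6.096 → step 10: x=-0.053, v=0.005, θ₁=0.080, ω₁=-0.128, θ₂=0.063, ω₂=-0.080
apply F[10]=+5.269 → step 11: x=-0.052, v=0.051, θ₁=0.077, ω₁=-0.178, θ₂=0.061, ω₂=-0.094
apply F[11]=+4.482 → step 12: x=-0.051, v=0.088, θ₁=0.074, ω₁=-0.213, θ₂=0.059, ω₂=-0.108
apply F[12]=+3.761 → step 13: x=-0.049, v=0.119, θ₁=0.069, ω₁=-0.236, θ₂=0.057, ω₂=-0.119
apply F[13]=+3.115 → step 14: x=-0.046, v=0.143, θ₁=0.064, ω₁=-0.249, θ₂=0.054, ω₂=-0.129
apply F[14]=+2.545 → step 15: x=-0.043, v=0.161, θ₁=0.059, ω₁=-0.254, θ₂=0.052, ω₂=-0.136
apply F[15]=+2.047 → step 16: x=-0.040, v=0.175, θ₁=0.054, ω₁=-0.253, θ₂=0.049, ω₂=-0.141
apply F[16]=+1.617 → step 17: x=-0.036, v=0.185, θ₁=0.049, ω₁=-0.248, θ₂=0.046, ω₂=-0.145
apply F[17]=+1.245 → step 18: x=-0.032, v=0.192, θ₁=0.044, ω₁=-0.240, θ₂=0.043, ω₂=-0.147
apply F[18]=+0.926 → step 19: x=-0.028, v=0.196, θ₁=0.040, ω₁=-0.229, θ₂=0.040, ω₂=-0.147
apply F[19]=+0.652 → step 20: x=-0.024, v=0.197, θ₁=0.035, ω₁=-0.217, θ₂=0.037, ω₂=-0.146
apply F[20]=+0.418 → step 21: x=-0.020, v=0.197, θ₁=0.031, ω₁=-0.205, θ₂=0.034, ω₂=-0.144
apply F[21]=+0.217 → step 22: x=-0.017, v=0.195, θ₁=0.027, ω₁=-0.191, θ₂=0.031, ω₂=-0.141
apply F[22]=+0.047 → step 23: x=-0.013, v=0.192, θ₁=0.023, ω₁=-0.178, θ₂=0.029, ω₂=-0.137
apply F[23]=-0.098 → step 24: x=-0.009, v=0.188, θ₁=0.020, ω₁=-0.164, θ₂=0.026, ω₂=-0.132
apply F[24]=-0.218 → step 25: x=-0.005, v=0.183, θ₁=0.017, ω₁=-0.151, θ₂=0.023, ω₂=-0.127
apply F[25]=-0.318 → step 26: x=-0.002, v=0.177, θ₁=0.014, ω₁=-0.139, θ₂=0.021, ω₂=-0.121
apply F[26]=-0.400 → step 27: x=0.002, v=0.171, θ₁=0.011, ω₁=-0.127, θ₂=0.018, ω₂=-0.115
apply F[27]=-0.468 → step 28: x=0.005, v=0.164, θ₁=0.009, ω₁=-0.115, θ₂=0.016, ω₂=-0.109
apply F[28]=-0.521 → step 29: x=0.008, v=0.157, θ₁=0.007, ω₁=-0.104, θ₂=0.014, ω₂=-0.102
apply F[29]=-0.562 → step 30: x=0.012, v=0.151, θ₁=0.005, ω₁=-0.094, θ₂=0.012, ω₂=-0.096
apply F[30]=-0.594 → step 31: x=0.015, v=0.144, θ₁=0.003, ω₁=-0.084, θ₂=0.010, ω₂=-0.090
apply F[31]=-0.615 → step 32: x=0.017, v=0.137, θ₁=0.001, ω₁=-0.075, θ₂=0.009, ω₂=-0.083
apply F[32]=-0.630 → step 33: x=0.020, v=0.130, θ₁=-0.000, ω₁=-0.067, θ₂=0.007, ω₂=-0.077
apply F[33]=-0.638 → step 34: x=0.022, v=0.123, θ₁=-0.001, ω₁=-0.059, θ₂=0.005, ω₂=-0.071
apply F[34]=-0.641 → step 35: x=0.025, v=0.116, θ₁=-0.003, ω₁=-0.052, θ₂=0.004, ω₂=-0.066
apply F[35]=-0.639 → step 36: x=0.027, v=0.110, θ₁=-0.004, ω₁=-0.046, θ₂=0.003, ω₂=-0.060

Answer: x=0.027, v=0.110, θ₁=-0.004, ω₁=-0.046, θ₂=0.003, ω₂=-0.060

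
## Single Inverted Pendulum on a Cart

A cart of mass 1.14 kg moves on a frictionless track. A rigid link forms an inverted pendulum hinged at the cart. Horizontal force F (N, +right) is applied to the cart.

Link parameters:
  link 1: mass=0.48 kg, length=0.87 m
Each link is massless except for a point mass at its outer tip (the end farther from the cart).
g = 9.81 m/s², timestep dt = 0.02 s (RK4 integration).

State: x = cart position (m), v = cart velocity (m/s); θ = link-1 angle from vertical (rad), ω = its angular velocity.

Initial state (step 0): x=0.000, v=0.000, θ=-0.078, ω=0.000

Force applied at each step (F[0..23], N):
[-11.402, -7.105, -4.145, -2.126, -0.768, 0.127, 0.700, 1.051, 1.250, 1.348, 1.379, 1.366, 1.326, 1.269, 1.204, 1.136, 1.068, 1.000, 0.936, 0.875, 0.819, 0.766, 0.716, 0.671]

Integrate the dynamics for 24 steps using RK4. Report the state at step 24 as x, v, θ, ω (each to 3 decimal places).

apply F[0]=-11.402 → step 1: x=-0.002, v=-0.193, θ=-0.076, ω=0.204
apply F[1]=-7.105 → step 2: x=-0.007, v=-0.312, θ=-0.071, ω=0.323
apply F[2]=-4.145 → step 3: x=-0.014, v=-0.379, θ=-0.064, ω=0.385
apply F[3]=-2.126 → step 4: x=-0.022, v=-0.411, θ=-0.056, ω=0.409
apply F[4]=-0.768 → step 5: x=-0.030, v=-0.420, θ=-0.048, ω=0.408
apply F[5]=+0.127 → step 6: x=-0.038, v=-0.415, θ=-0.040, ω=0.391
apply F[6]=+0.700 → step 7: x=-0.047, v=-0.399, θ=-0.032, ω=0.366
apply F[7]=+1.051 → step 8: x=-0.054, v=-0.379, θ=-0.025, ω=0.335
apply F[8]=+1.250 → step 9: x=-0.062, v=-0.355, θ=-0.019, ω=0.303
apply F[9]=+1.348 → step 10: x=-0.069, v=-0.330, θ=-0.013, ω=0.271
apply F[10]=+1.379 → step 11: x=-0.075, v=-0.305, θ=-0.008, ω=0.240
apply F[11]=+1.366 → step 12: x=-0.081, v=-0.281, θ=-0.003, ω=0.211
apply F[12]=+1.326 → step 13: x=-0.086, v=-0.257, θ=0.001, ω=0.184
apply F[13]=+1.269 → step 14: x=-0.091, v=-0.235, θ=0.004, ω=0.159
apply F[14]=+1.204 → step 15: x=-0.096, v=-0.214, θ=0.007, ω=0.136
apply F[15]=+1.136 → step 16: x=-0.100, v=-0.195, θ=0.010, ω=0.116
apply F[16]=+1.068 → step 17: x=-0.103, v=-0.177, θ=0.012, ω=0.098
apply F[17]=+1.000 → step 18: x=-0.107, v=-0.161, θ=0.014, ω=0.082
apply F[18]=+0.936 → step 19: x=-0.110, v=-0.146, θ=0.015, ω=0.068
apply F[19]=+0.875 → step 20: x=-0.113, v=-0.132, θ=0.016, ω=0.055
apply F[20]=+0.819 → step 21: x=-0.115, v=-0.119, θ=0.017, ω=0.044
apply F[21]=+0.766 → step 22: x=-0.117, v=-0.107, θ=0.018, ω=0.034
apply F[22]=+0.716 → step 23: x=-0.119, v=-0.096, θ=0.019, ω=0.026
apply F[23]=+0.671 → step 24: x=-0.121, v=-0.085, θ=0.019, ω=0.018

Answer: x=-0.121, v=-0.085, θ=0.019, ω=0.018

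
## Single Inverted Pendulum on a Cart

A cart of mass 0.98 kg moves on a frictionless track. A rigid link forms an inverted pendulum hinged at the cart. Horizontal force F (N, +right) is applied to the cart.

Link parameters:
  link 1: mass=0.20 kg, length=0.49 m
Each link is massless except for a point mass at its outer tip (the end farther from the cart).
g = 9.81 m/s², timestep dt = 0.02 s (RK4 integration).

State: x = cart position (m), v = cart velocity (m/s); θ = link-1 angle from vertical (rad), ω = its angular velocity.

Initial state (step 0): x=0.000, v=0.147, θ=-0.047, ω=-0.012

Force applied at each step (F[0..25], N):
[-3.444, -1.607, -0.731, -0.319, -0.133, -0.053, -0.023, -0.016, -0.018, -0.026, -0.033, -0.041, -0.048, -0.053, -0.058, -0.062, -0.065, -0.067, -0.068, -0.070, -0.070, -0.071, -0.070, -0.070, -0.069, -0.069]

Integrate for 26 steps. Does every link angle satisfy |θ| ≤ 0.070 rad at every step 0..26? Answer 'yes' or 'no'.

apply F[0]=-3.444 → step 1: x=0.002, v=0.079, θ=-0.046, ω=0.109
apply F[1]=-1.607 → step 2: x=0.004, v=0.048, θ=-0.043, ω=0.154
apply F[2]=-0.731 → step 3: x=0.004, v=0.034, θ=-0.040, ω=0.164
apply F[3]=-0.319 → step 4: x=0.005, v=0.029, θ=-0.037, ω=0.159
apply F[4]=-0.133 → step 5: x=0.006, v=0.028, θ=-0.034, ω=0.147
apply F[5]=-0.053 → step 6: x=0.006, v=0.028, θ=-0.031, ω=0.134
apply F[6]=-0.023 → step 7: x=0.007, v=0.029, θ=-0.029, ω=0.120
apply F[7]=-0.016 → step 8: x=0.007, v=0.030, θ=-0.026, ω=0.108
apply F[8]=-0.018 → step 9: x=0.008, v=0.030, θ=-0.024, ω=0.096
apply F[9]=-0.026 → step 10: x=0.008, v=0.031, θ=-0.022, ω=0.086
apply F[10]=-0.033 → step 11: x=0.009, v=0.031, θ=-0.021, ω=0.077
apply F[11]=-0.041 → step 12: x=0.010, v=0.031, θ=-0.019, ω=0.069
apply F[12]=-0.048 → step 13: x=0.010, v=0.031, θ=-0.018, ω=0.062
apply F[13]=-0.053 → step 14: x=0.011, v=0.030, θ=-0.017, ω=0.056
apply F[14]=-0.058 → step 15: x=0.012, v=0.030, θ=-0.016, ω=0.051
apply F[15]=-0.062 → step 16: x=0.012, v=0.029, θ=-0.015, ω=0.046
apply F[16]=-0.065 → step 17: x=0.013, v=0.028, θ=-0.014, ω=0.042
apply F[17]=-0.067 → step 18: x=0.013, v=0.028, θ=-0.013, ω=0.038
apply F[18]=-0.068 → step 19: x=0.014, v=0.027, θ=-0.012, ω=0.035
apply F[19]=-0.070 → step 20: x=0.014, v=0.026, θ=-0.012, ω=0.032
apply F[20]=-0.070 → step 21: x=0.015, v=0.025, θ=-0.011, ω=0.029
apply F[21]=-0.071 → step 22: x=0.015, v=0.024, θ=-0.011, ω=0.027
apply F[22]=-0.070 → step 23: x=0.016, v=0.023, θ=-0.010, ω=0.025
apply F[23]=-0.070 → step 24: x=0.016, v=0.022, θ=-0.010, ω=0.023
apply F[24]=-0.069 → step 25: x=0.017, v=0.021, θ=-0.009, ω=0.021
apply F[25]=-0.069 → step 26: x=0.017, v=0.020, θ=-0.009, ω=0.020
Max |angle| over trajectory = 0.047 rad; bound = 0.070 → within bound.

Answer: yes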